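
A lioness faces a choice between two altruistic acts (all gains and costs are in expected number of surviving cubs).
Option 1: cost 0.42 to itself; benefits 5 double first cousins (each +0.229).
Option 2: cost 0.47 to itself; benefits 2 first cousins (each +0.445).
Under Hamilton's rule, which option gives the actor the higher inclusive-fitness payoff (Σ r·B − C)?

Option 1: r to a double first cousin = 0.25.
Option 1: Σ r·B − C = (5·0.25·0.229) − 0.42 = -0.13375.
Option 2: r to a first cousin = 0.125.
Option 2: Σ r·B − C = (2·0.125·0.445) − 0.47 = -0.35875.
Option 1 has the higher net inclusive-fitness payoff.

Option 1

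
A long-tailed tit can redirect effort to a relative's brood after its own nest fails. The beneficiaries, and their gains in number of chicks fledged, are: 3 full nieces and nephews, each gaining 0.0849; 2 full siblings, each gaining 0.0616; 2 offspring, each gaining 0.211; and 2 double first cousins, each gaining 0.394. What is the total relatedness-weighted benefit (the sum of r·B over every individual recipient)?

0.533275

r to a full niece or nephew = 0.25 (full aunt/uncle↔niece/nephew: two paths of length 3 through the shared grandparent pair: r = 2·(1/2)^3 = 1/4).
r to a full sibling = 0.5 (full sibs share both parents — two paths of length 2: r = 2·(1/2)^2 = 1/2).
r to an offspring = 1/2 (one parent–offspring link: r = (1/2)^1 = 1/2).
r to a double first cousin = 0.25 (double first cousins share both grandparent pairs — four paths of length 4: r = 4·(1/2)^4 = 1/4).
Summing one r·B term per recipient: 3·0.25·0.0849 + 2·0.5·0.0616 + 2·0.5·0.211 + 2·0.25·0.394 = 0.533275.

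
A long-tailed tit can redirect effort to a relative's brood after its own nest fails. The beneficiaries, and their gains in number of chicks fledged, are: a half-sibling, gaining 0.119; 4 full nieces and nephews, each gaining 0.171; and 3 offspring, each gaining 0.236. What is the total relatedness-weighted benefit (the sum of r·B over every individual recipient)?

r to a half-sibling = 1/4 (half-sibs share one parent — one path of length 2: r = (1/2)^2 = 1/4).
r to a full niece or nephew = 0.25 (full aunt/uncle↔niece/nephew: two paths of length 3 through the shared grandparent pair: r = 2·(1/2)^3 = 1/4).
r to an offspring = 0.5 (one parent–offspring link: r = (1/2)^1 = 1/2).
Summing one r·B term per recipient: 1·0.25·0.119 + 4·0.25·0.171 + 3·0.5·0.236 = 0.55475.

0.55475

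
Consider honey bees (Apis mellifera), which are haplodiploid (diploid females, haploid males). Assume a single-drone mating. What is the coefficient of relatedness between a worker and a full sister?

0.75

Haplodiploid full sisters inherit their father's entire haploid genome identically (contributing 1/2) and on average half of their mother's contribution (1/2 · 1/2 = 1/4); r = 1/2 + 1/4 = 3/4.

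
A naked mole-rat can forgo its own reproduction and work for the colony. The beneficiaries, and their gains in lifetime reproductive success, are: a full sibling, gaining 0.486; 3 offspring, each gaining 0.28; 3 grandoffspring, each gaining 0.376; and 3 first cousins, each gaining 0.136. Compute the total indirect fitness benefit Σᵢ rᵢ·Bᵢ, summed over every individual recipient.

r to a full sibling = 0.5 (full sibs share both parents — two paths of length 2: r = 2·(1/2)^2 = 1/2).
r to an offspring = 1/2 (one parent–offspring link: r = (1/2)^1 = 1/2).
r to a grandoffspring = 0.25 (two parent–offspring links: r = (1/2)^2 = 1/4).
r to a first cousin = 0.125 (first cousins share one grandparent pair — two paths of length 4: r = 2·(1/2)^4 = 1/8).
Summing one r·B term per recipient: 1·0.5·0.486 + 3·0.5·0.28 + 3·0.25·0.376 + 3·0.125·0.136 = 0.996.

0.996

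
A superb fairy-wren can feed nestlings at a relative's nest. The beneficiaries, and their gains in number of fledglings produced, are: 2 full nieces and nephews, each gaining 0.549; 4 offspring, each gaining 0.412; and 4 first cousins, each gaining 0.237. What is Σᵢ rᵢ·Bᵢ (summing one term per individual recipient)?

1.217

r to a full niece or nephew = 0.25 (full aunt/uncle↔niece/nephew: two paths of length 3 through the shared grandparent pair: r = 2·(1/2)^3 = 1/4).
r to an offspring = 0.5 (one parent–offspring link: r = (1/2)^1 = 1/2).
r to a first cousin = 1/8 (first cousins share one grandparent pair — two paths of length 4: r = 2·(1/2)^4 = 1/8).
Summing one r·B term per recipient: 2·0.25·0.549 + 4·0.5·0.412 + 4·0.125·0.237 = 1.217.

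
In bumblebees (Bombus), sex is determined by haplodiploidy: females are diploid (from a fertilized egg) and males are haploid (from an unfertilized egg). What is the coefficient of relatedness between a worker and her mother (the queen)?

One meiotic link between diploid queen and diploid daughter: r = 1/2.

0.5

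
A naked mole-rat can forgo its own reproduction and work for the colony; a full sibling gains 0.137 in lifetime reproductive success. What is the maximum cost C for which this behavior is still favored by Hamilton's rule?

r to a full sibling = 0.5 (full sibs share both parents — two paths of length 2: r = 2·(1/2)^2 = 1/2).
Hamilton's rule: n·r·B > C, so the trait is favored while C < n·r·B = 1·0.5·0.137 = 0.0685.

0.0685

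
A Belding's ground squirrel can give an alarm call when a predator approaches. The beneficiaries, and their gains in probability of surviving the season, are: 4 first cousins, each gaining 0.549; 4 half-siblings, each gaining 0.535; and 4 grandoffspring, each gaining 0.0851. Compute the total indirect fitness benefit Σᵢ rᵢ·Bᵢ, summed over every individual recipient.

r to a first cousin = 0.125 (first cousins share one grandparent pair — two paths of length 4: r = 2·(1/2)^4 = 1/8).
r to a half-sibling = 0.25 (half-sibs share one parent — one path of length 2: r = (1/2)^2 = 1/4).
r to a grandoffspring = 1/4 (two parent–offspring links: r = (1/2)^2 = 1/4).
Summing one r·B term per recipient: 4·0.125·0.549 + 4·0.25·0.535 + 4·0.25·0.0851 = 0.8946.

0.8946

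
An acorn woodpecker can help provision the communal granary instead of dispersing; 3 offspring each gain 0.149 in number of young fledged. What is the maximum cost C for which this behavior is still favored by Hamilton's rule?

r to an offspring = 0.5 (one parent–offspring link: r = (1/2)^1 = 1/2).
Hamilton's rule: n·r·B > C, so the trait is favored while C < n·r·B = 3·0.5·0.149 = 0.2235.

0.2235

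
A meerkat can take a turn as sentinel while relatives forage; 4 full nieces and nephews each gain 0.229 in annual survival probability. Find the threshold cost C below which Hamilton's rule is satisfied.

0.229

r to a full niece or nephew = 0.25 (full aunt/uncle↔niece/nephew: two paths of length 3 through the shared grandparent pair: r = 2·(1/2)^3 = 1/4).
Hamilton's rule: n·r·B > C, so the trait is favored while C < n·r·B = 4·0.25·0.229 = 0.229.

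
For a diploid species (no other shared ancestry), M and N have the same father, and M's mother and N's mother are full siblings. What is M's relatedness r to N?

With two independent routes of shared ancestry, r is the sum of the two contributions.
M and N are related in two ways: half-sibs through their shared father (r = 1/4) and first cousins through their mothers (r = 1/8).
r = 1/4 + 1/8 = 3/8 = 0.375.

0.375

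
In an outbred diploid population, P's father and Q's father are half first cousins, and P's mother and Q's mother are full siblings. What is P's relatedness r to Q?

0.140625

With two independent routes of shared ancestry, r is the sum of the two contributions.
P and Q are related in two ways: half second cousins through their fathers (r = 1/64) and first cousins through their mothers (r = 1/8).
r = 1/64 + 1/8 = 0.140625.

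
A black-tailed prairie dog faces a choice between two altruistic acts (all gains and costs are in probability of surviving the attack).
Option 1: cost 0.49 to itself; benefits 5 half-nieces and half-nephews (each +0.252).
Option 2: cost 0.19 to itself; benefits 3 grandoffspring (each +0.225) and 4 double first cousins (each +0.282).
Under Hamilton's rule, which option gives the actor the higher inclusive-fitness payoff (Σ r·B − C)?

Option 2

Option 1: r to a half-niece or half-nephew = 0.125.
Option 1: Σ r·B − C = (5·0.125·0.252) − 0.49 = -0.3325.
Option 2: r to a grandoffspring = 0.25.
Option 2: r to a double first cousin = 0.25.
Option 2: Σ r·B − C = (3·0.25·0.225 + 4·0.25·0.282) − 0.19 = 0.26075.
Option 2 has the higher net inclusive-fitness payoff.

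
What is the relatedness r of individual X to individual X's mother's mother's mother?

0.125

Each parent–offspring link contributes a factor of 1/2, and independent paths through distinct common ancestors add.
Three parent–offspring links: r = (1/2)^3 = 1/8.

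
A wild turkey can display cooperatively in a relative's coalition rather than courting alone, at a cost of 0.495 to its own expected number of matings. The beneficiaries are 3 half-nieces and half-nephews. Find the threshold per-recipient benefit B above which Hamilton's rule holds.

1.32

r to a half-niece or half-nephew = 0.125 (half-aunt/uncle↔niece/nephew: one path of length 3: r = (1/2)^3 = 1/8).
Hamilton's rule with n recipients of equal r: n·r·B > C, so B > C/(n·r) = 0.495/(3·0.125) = 1.32.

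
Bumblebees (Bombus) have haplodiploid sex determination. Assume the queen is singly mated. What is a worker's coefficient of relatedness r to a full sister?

Haplodiploid full sisters inherit their father's entire haploid genome identically (contributing 1/2) and on average half of their mother's contribution (1/2 · 1/2 = 1/4); r = 1/2 + 1/4 = 3/4.

0.75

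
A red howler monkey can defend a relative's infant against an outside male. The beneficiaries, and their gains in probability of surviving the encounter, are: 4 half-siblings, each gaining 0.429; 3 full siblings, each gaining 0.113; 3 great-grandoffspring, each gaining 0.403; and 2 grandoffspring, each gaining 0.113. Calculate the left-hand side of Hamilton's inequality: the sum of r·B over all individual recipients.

0.806125

r to a half-sibling = 0.25 (half-sibs share one parent — one path of length 2: r = (1/2)^2 = 1/4).
r to a full sibling = 1/2 (full sibs share both parents — two paths of length 2: r = 2·(1/2)^2 = 1/2).
r to a great-grandoffspring = 1/8 (three parent–offspring links: r = (1/2)^3 = 1/8).
r to a grandoffspring = 0.25 (two parent–offspring links: r = (1/2)^2 = 1/4).
Summing one r·B term per recipient: 4·0.25·0.429 + 3·0.5·0.113 + 3·0.125·0.403 + 2·0.25·0.113 = 0.806125.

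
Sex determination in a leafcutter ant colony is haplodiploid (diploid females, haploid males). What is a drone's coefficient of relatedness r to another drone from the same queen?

0.5

Haploid brothers each carry a random half of the queen's diploid genome, so on average they share half: r = 1/2.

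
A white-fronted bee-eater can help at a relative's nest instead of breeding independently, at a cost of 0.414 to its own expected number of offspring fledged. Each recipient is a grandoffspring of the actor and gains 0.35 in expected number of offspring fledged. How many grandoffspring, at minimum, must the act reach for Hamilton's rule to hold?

r to a grandoffspring = 1/4 (two parent–offspring links: r = (1/2)^2 = 1/4).
Hamilton's rule: n·r·B > C  ⇒  n > C/(r·B) = 0.414/(0.25·0.35) = 4.731.
The smallest integer exceeding 4.731 is 5.

5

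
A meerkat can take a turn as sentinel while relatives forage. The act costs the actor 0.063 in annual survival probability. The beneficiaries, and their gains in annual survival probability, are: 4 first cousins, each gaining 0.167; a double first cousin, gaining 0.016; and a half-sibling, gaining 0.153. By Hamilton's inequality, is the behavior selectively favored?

Hamilton's rule: the trait is favored when the sum of r·B over every recipient exceeds the actor's cost C.
r to a first cousin = 0.125 (first cousins share one grandparent pair — two paths of length 4: r = 2·(1/2)^4 = 1/8).
r to a double first cousin = 1/4 (double first cousins share both grandparent pairs — four paths of length 4: r = 4·(1/2)^4 = 1/4).
r to a half-sibling = 0.25 (half-sibs share one parent — one path of length 2: r = (1/2)^2 = 1/4).
Summing one r·B term per recipient: 4·0.125·0.167 + 1·0.25·0.016 + 1·0.25·0.153 = 0.12575.
0.12575 > 0.063: the indirect benefit exceeds the cost.

Yes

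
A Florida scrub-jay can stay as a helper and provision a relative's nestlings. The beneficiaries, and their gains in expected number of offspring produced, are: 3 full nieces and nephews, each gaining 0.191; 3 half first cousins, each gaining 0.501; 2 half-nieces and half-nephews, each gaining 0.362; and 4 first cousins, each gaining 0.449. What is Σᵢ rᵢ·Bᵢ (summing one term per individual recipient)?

r to a full niece or nephew = 0.25 (full aunt/uncle↔niece/nephew: two paths of length 3 through the shared grandparent pair: r = 2·(1/2)^3 = 1/4).
r to a half first cousin = 0.0625 (half first cousins share one grandparent — one path of length 4: r = (1/2)^4 = 1/16).
r to a half-niece or half-nephew = 0.125 (half-aunt/uncle↔niece/nephew: one path of length 3: r = (1/2)^3 = 1/8).
r to a first cousin = 1/8 (first cousins share one grandparent pair — two paths of length 4: r = 2·(1/2)^4 = 1/8).
Summing one r·B term per recipient: 3·0.25·0.191 + 3·0.0625·0.501 + 2·0.125·0.362 + 4·0.125·0.449 = 0.5521875.

0.5521875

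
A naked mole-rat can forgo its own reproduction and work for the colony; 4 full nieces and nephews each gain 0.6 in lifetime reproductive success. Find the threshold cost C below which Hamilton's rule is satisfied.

0.6

r to a full niece or nephew = 1/4 (full aunt/uncle↔niece/nephew: two paths of length 3 through the shared grandparent pair: r = 2·(1/2)^3 = 1/4).
Hamilton's rule: n·r·B > C, so the trait is favored while C < n·r·B = 4·0.25·0.6 = 0.6.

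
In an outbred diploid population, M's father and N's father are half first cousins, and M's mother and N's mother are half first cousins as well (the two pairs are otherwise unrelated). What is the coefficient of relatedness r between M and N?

Independent pedigree routes through distinct common ancestors add.
M and N are related in two ways: half second cousins through their fathers (r = 1/64) and half second cousins through their mothers (r = 1/64).
r = 1/64 + 1/64 = 1/32 = 0.03125.

0.03125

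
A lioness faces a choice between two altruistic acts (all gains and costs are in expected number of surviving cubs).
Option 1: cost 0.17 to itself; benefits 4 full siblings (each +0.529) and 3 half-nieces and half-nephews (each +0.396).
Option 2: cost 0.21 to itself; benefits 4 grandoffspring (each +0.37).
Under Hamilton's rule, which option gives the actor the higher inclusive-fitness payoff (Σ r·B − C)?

Option 1

Option 1: r to a full sibling = 0.5.
Option 1: r to a half-niece or half-nephew = 0.125.
Option 1: Σ r·B − C = (4·0.5·0.529 + 3·0.125·0.396) − 0.17 = 1.0365.
Option 2: r to a grandoffspring = 0.25.
Option 2: Σ r·B − C = (4·0.25·0.37) − 0.21 = 0.16.
Option 1 has the higher net inclusive-fitness payoff.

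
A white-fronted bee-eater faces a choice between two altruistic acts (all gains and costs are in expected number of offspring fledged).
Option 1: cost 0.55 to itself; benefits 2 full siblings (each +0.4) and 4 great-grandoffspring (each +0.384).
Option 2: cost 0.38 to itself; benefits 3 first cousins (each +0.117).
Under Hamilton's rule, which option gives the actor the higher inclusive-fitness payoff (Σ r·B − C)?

Option 1: r to a full sibling = 0.5.
Option 1: r to a great-grandoffspring = 0.125.
Option 1: Σ r·B − C = (2·0.5·0.4 + 4·0.125·0.384) − 0.55 = 0.042.
Option 2: r to a first cousin = 0.125.
Option 2: Σ r·B − C = (3·0.125·0.117) − 0.38 = -0.336125.
Option 1 has the higher net inclusive-fitness payoff.

Option 1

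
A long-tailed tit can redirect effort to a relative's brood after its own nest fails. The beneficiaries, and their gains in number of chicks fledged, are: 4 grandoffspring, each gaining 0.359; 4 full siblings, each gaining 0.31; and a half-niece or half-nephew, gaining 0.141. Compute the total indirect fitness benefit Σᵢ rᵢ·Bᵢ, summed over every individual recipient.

0.996625

r to a grandoffspring = 1/4 (two parent–offspring links: r = (1/2)^2 = 1/4).
r to a full sibling = 1/2 (full sibs share both parents — two paths of length 2: r = 2·(1/2)^2 = 1/2).
r to a half-niece or half-nephew = 1/8 (half-aunt/uncle↔niece/nephew: one path of length 3: r = (1/2)^3 = 1/8).
Summing one r·B term per recipient: 4·0.25·0.359 + 4·0.5·0.31 + 1·0.125·0.141 = 0.996625.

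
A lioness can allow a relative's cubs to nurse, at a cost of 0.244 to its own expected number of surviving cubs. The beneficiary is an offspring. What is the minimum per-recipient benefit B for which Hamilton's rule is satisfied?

0.488

r to an offspring = 0.5 (one parent–offspring link: r = (1/2)^1 = 1/2).
Hamilton's rule with n recipients of equal r: n·r·B > C, so B > C/(n·r) = 0.244/(1·0.5) = 0.488.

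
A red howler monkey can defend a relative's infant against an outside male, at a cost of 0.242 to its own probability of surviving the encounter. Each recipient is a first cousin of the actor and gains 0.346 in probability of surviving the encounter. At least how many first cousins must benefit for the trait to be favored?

r to a first cousin = 1/8 (first cousins share one grandparent pair — two paths of length 4: r = 2·(1/2)^4 = 1/8).
Hamilton's rule: n·r·B > C  ⇒  n > C/(r·B) = 0.242/(0.125·0.346) = 5.595.
The smallest integer exceeding 5.595 is 6.

6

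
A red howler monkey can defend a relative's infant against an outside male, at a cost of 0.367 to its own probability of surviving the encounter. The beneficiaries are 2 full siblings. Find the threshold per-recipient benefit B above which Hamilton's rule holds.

r to a full sibling = 0.5 (full sibs share both parents — two paths of length 2: r = 2·(1/2)^2 = 1/2).
Hamilton's rule with n recipients of equal r: n·r·B > C, so B > C/(n·r) = 0.367/(2·0.5) = 0.367.

0.367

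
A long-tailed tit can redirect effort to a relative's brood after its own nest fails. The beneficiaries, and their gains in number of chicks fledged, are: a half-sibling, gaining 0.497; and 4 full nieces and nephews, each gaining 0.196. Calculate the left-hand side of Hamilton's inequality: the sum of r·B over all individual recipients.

r to a half-sibling = 0.25 (half-sibs share one parent — one path of length 2: r = (1/2)^2 = 1/4).
r to a full niece or nephew = 1/4 (full aunt/uncle↔niece/nephew: two paths of length 3 through the shared grandparent pair: r = 2·(1/2)^3 = 1/4).
Summing one r·B term per recipient: 1·0.25·0.497 + 4·0.25·0.196 = 0.32025.

0.32025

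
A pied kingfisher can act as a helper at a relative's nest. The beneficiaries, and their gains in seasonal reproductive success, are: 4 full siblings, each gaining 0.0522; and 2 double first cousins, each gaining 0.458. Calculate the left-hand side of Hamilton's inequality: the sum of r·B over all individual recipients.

r to a full sibling = 1/2 (full sibs share both parents — two paths of length 2: r = 2·(1/2)^2 = 1/2).
r to a double first cousin = 0.25 (double first cousins share both grandparent pairs — four paths of length 4: r = 4·(1/2)^4 = 1/4).
Summing one r·B term per recipient: 4·0.5·0.0522 + 2·0.25·0.458 = 0.3334.

0.3334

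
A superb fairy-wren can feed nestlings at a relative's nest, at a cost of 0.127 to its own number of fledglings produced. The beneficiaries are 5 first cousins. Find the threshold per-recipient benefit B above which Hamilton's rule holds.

0.2032

r to a first cousin = 0.125 (first cousins share one grandparent pair — two paths of length 4: r = 2·(1/2)^4 = 1/8).
Hamilton's rule with n recipients of equal r: n·r·B > C, so B > C/(n·r) = 0.127/(5·0.125) = 0.2032.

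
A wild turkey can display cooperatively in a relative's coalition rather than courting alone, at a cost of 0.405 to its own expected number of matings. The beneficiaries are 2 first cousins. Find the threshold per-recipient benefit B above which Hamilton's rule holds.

r to a first cousin = 0.125 (first cousins share one grandparent pair — two paths of length 4: r = 2·(1/2)^4 = 1/8).
Hamilton's rule with n recipients of equal r: n·r·B > C, so B > C/(n·r) = 0.405/(2·0.125) = 1.62.

1.62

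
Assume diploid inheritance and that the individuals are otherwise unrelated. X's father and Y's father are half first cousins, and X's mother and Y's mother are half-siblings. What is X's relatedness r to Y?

With two independent routes of shared ancestry, r is the sum of the two contributions.
X and Y are related in two ways: half second cousins through their fathers (r = 1/64) and half first cousins through their mothers (r = 1/16).
r = 1/64 + 1/16 = 0.078125.

0.078125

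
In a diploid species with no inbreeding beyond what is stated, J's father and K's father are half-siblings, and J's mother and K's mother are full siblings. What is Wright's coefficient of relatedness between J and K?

0.1875

With two independent routes of shared ancestry, r is the sum of the two contributions.
J and K are related in two ways: half first cousins through their fathers (r = 1/16) and first cousins through their mothers (r = 1/8).
r = 1/16 + 1/8 = 3/16 = 0.1875.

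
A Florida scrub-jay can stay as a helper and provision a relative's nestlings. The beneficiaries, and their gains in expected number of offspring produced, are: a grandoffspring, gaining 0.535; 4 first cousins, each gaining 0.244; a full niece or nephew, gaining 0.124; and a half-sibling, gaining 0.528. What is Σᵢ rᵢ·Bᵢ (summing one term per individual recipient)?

0.41875

r to a grandoffspring = 1/4 (two parent–offspring links: r = (1/2)^2 = 1/4).
r to a first cousin = 0.125 (first cousins share one grandparent pair — two paths of length 4: r = 2·(1/2)^4 = 1/8).
r to a full niece or nephew = 0.25 (full aunt/uncle↔niece/nephew: two paths of length 3 through the shared grandparent pair: r = 2·(1/2)^3 = 1/4).
r to a half-sibling = 1/4 (half-sibs share one parent — one path of length 2: r = (1/2)^2 = 1/4).
Summing one r·B term per recipient: 1·0.25·0.535 + 4·0.125·0.244 + 1·0.25·0.124 + 1·0.25·0.528 = 0.41875.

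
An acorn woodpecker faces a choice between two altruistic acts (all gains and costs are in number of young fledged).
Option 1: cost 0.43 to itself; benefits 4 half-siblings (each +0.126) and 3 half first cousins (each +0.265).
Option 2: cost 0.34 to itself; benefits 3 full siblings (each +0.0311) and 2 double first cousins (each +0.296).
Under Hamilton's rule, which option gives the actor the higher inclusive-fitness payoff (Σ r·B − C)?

Option 1: r to a half-sibling = 0.25.
Option 1: r to a half first cousin = 0.0625.
Option 1: Σ r·B − C = (4·0.25·0.126 + 3·0.0625·0.265) − 0.43 = -0.2543125.
Option 2: r to a full sibling = 0.5.
Option 2: r to a double first cousin = 0.25.
Option 2: Σ r·B − C = (3·0.5·0.0311 + 2·0.25·0.296) − 0.34 = -0.14535.
Option 2 has the higher net inclusive-fitness payoff.

Option 2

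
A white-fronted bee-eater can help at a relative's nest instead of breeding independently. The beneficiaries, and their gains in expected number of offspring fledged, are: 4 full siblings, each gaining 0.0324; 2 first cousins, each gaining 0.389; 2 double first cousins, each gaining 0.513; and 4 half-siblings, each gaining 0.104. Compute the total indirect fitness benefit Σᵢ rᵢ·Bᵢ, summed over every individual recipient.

0.52255

r to a full sibling = 1/2 (full sibs share both parents — two paths of length 2: r = 2·(1/2)^2 = 1/2).
r to a first cousin = 0.125 (first cousins share one grandparent pair — two paths of length 4: r = 2·(1/2)^4 = 1/8).
r to a double first cousin = 0.25 (double first cousins share both grandparent pairs — four paths of length 4: r = 4·(1/2)^4 = 1/4).
r to a half-sibling = 0.25 (half-sibs share one parent — one path of length 2: r = (1/2)^2 = 1/4).
Summing one r·B term per recipient: 4·0.5·0.0324 + 2·0.125·0.389 + 2·0.25·0.513 + 4·0.25·0.104 = 0.52255.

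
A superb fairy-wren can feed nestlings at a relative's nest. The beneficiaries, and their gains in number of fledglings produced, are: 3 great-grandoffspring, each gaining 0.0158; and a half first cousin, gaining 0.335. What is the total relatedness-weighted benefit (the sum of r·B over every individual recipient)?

0.0268625

r to a great-grandoffspring = 1/8 (three parent–offspring links: r = (1/2)^3 = 1/8).
r to a half first cousin = 1/16 (half first cousins share one grandparent — one path of length 4: r = (1/2)^4 = 1/16).
Summing one r·B term per recipient: 3·0.125·0.0158 + 1·0.0625·0.335 = 0.0268625.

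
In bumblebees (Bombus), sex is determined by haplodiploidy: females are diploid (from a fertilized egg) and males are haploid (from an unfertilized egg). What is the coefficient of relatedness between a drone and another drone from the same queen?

Haploid brothers each carry a random half of the queen's diploid genome, so on average they share half: r = 1/2.

0.5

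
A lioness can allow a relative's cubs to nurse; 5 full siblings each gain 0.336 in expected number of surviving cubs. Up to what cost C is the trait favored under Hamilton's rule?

0.84

r to a full sibling = 1/2 (full sibs share both parents — two paths of length 2: r = 2·(1/2)^2 = 1/2).
Hamilton's rule: n·r·B > C, so the trait is favored while C < n·r·B = 5·0.5·0.336 = 0.84.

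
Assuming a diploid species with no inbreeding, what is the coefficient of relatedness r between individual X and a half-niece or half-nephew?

Half-aunt/uncle↔niece/nephew: one path of length 3: r = (1/2)^3 = 1/8.

0.125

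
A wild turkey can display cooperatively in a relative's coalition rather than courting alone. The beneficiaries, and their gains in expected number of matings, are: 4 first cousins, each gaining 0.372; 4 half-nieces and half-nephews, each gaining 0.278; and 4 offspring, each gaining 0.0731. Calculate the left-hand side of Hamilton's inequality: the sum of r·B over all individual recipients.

0.4712

r to a first cousin = 1/8 (first cousins share one grandparent pair — two paths of length 4: r = 2·(1/2)^4 = 1/8).
r to a half-niece or half-nephew = 0.125 (half-aunt/uncle↔niece/nephew: one path of length 3: r = (1/2)^3 = 1/8).
r to an offspring = 1/2 (one parent–offspring link: r = (1/2)^1 = 1/2).
Summing one r·B term per recipient: 4·0.125·0.372 + 4·0.125·0.278 + 4·0.5·0.0731 = 0.4712.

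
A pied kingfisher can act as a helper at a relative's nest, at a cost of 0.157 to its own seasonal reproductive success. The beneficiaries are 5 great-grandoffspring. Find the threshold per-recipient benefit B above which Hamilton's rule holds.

r to a great-grandoffspring = 0.125 (three parent–offspring links: r = (1/2)^3 = 1/8).
Hamilton's rule with n recipients of equal r: n·r·B > C, so B > C/(n·r) = 0.157/(5·0.125) = 0.2512.

0.2512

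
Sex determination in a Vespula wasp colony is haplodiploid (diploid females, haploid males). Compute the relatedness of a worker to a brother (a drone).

Her haploid brother carries none of their father's genes and a random half of their mother's genome; that half matches the maternal half of her own genome with probability 1/2: r = 1/2 · 1/2 = 1/4.

0.25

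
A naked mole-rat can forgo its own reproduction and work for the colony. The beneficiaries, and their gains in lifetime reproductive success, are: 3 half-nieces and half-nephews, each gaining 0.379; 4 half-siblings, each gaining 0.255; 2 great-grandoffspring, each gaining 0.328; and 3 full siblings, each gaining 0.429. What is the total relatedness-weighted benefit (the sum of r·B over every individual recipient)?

r to a half-niece or half-nephew = 0.125 (half-aunt/uncle↔niece/nephew: one path of length 3: r = (1/2)^3 = 1/8).
r to a half-sibling = 0.25 (half-sibs share one parent — one path of length 2: r = (1/2)^2 = 1/4).
r to a great-grandoffspring = 0.125 (three parent–offspring links: r = (1/2)^3 = 1/8).
r to a full sibling = 0.5 (full sibs share both parents — two paths of length 2: r = 2·(1/2)^2 = 1/2).
Summing one r·B term per recipient: 3·0.125·0.379 + 4·0.25·0.255 + 2·0.125·0.328 + 3·0.5·0.429 = 1.122625.

1.122625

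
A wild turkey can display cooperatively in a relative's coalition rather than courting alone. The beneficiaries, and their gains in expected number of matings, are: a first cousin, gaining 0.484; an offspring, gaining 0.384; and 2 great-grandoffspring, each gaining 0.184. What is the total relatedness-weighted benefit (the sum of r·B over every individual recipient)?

0.2985

r to a first cousin = 1/8 (first cousins share one grandparent pair — two paths of length 4: r = 2·(1/2)^4 = 1/8).
r to an offspring = 1/2 (one parent–offspring link: r = (1/2)^1 = 1/2).
r to a great-grandoffspring = 1/8 (three parent–offspring links: r = (1/2)^3 = 1/8).
Summing one r·B term per recipient: 1·0.125·0.484 + 1·0.5·0.384 + 2·0.125·0.184 = 0.2985.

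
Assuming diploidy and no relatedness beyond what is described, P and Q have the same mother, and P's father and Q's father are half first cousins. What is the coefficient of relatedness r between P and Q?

0.265625

Wright's path rule: contributions from independent ancestry routes add.
P and Q are related in two ways: half-sibs through their shared mother (r = 1/4) and half second cousins through their fathers (r = 1/64).
r = 1/4 + 1/64 = 0.265625.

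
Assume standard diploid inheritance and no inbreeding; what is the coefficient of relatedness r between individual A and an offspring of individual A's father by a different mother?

Each parent–offspring link contributes a factor of 1/2, and independent paths through distinct common ancestors add.
Half-sibs share one parent — one path of length 2: r = (1/2)^2 = 1/4.

0.25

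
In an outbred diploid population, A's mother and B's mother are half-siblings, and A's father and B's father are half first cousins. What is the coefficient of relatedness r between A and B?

With two independent routes of shared ancestry, r is the sum of the two contributions.
A and B are related in two ways: half first cousins through their mothers (r = 1/16) and half second cousins through their fathers (r = 1/64).
r = 1/16 + 1/64 = 5/64 = 0.078125.

0.078125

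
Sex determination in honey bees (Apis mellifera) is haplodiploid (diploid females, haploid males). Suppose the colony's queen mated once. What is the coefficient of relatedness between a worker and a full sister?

0.75

Haplodiploid full sisters inherit their father's entire haploid genome identically (contributing 1/2) and on average half of their mother's contribution (1/2 · 1/2 = 1/4); r = 1/2 + 1/4 = 3/4.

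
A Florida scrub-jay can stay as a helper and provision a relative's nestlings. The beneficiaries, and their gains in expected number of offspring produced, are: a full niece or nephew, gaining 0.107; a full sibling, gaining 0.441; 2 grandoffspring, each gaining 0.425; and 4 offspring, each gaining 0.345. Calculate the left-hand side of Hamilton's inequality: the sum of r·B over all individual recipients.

1.14975

r to a full niece or nephew = 0.25 (full aunt/uncle↔niece/nephew: two paths of length 3 through the shared grandparent pair: r = 2·(1/2)^3 = 1/4).
r to a full sibling = 1/2 (full sibs share both parents — two paths of length 2: r = 2·(1/2)^2 = 1/2).
r to a grandoffspring = 0.25 (two parent–offspring links: r = (1/2)^2 = 1/4).
r to an offspring = 0.5 (one parent–offspring link: r = (1/2)^1 = 1/2).
Summing one r·B term per recipient: 1·0.25·0.107 + 1·0.5·0.441 + 2·0.25·0.425 + 4·0.5·0.345 = 1.14975.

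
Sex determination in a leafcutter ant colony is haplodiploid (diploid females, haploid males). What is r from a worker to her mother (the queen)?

One meiotic link between diploid queen and diploid daughter: r = 1/2.

0.5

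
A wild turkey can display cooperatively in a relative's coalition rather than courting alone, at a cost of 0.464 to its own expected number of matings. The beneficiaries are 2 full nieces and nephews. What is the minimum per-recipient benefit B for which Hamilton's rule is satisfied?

r to a full niece or nephew = 0.25 (full aunt/uncle↔niece/nephew: two paths of length 3 through the shared grandparent pair: r = 2·(1/2)^3 = 1/4).
Hamilton's rule with n recipients of equal r: n·r·B > C, so B > C/(n·r) = 0.464/(2·0.25) = 0.928.

0.928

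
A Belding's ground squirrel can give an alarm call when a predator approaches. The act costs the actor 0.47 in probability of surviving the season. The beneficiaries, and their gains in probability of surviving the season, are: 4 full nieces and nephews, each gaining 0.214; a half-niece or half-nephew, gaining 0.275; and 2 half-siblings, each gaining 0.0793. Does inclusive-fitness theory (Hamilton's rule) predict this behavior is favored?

Hamilton's rule: the trait is favored when the sum of r·B over every recipient exceeds the actor's cost C.
r to a full niece or nephew = 0.25 (full aunt/uncle↔niece/nephew: two paths of length 3 through the shared grandparent pair: r = 2·(1/2)^3 = 1/4).
r to a half-niece or half-nephew = 0.125 (half-aunt/uncle↔niece/nephew: one path of length 3: r = (1/2)^3 = 1/8).
r to a half-sibling = 0.25 (half-sibs share one parent — one path of length 2: r = (1/2)^2 = 1/4).
Summing one r·B term per recipient: 4·0.25·0.214 + 1·0.125·0.275 + 2·0.25·0.0793 = 0.288025.
0.288025 < 0.47: the indirect benefit is less than the cost.

No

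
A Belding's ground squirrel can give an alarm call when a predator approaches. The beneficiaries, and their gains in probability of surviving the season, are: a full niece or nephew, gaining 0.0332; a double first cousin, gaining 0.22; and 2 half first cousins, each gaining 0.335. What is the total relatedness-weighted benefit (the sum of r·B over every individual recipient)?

0.105175

r to a full niece or nephew = 1/4 (full aunt/uncle↔niece/nephew: two paths of length 3 through the shared grandparent pair: r = 2·(1/2)^3 = 1/4).
r to a double first cousin = 0.25 (double first cousins share both grandparent pairs — four paths of length 4: r = 4·(1/2)^4 = 1/4).
r to a half first cousin = 0.0625 (half first cousins share one grandparent — one path of length 4: r = (1/2)^4 = 1/16).
Summing one r·B term per recipient: 1·0.25·0.0332 + 1·0.25·0.22 + 2·0.0625·0.335 = 0.105175.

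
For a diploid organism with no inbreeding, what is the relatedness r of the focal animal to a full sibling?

0.5

Full sibs share both parents — two paths of length 2: r = 2·(1/2)^2 = 1/2.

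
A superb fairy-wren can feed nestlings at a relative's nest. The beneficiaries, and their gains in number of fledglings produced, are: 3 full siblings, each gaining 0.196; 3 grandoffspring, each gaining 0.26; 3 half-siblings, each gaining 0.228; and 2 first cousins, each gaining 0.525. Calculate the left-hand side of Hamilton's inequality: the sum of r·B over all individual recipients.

r to a full sibling = 0.5 (full sibs share both parents — two paths of length 2: r = 2·(1/2)^2 = 1/2).
r to a grandoffspring = 0.25 (two parent–offspring links: r = (1/2)^2 = 1/4).
r to a half-sibling = 0.25 (half-sibs share one parent — one path of length 2: r = (1/2)^2 = 1/4).
r to a first cousin = 0.125 (first cousins share one grandparent pair — two paths of length 4: r = 2·(1/2)^4 = 1/8).
Summing one r·B term per recipient: 3·0.5·0.196 + 3·0.25·0.26 + 3·0.25·0.228 + 2·0.125·0.525 = 0.79125.

0.79125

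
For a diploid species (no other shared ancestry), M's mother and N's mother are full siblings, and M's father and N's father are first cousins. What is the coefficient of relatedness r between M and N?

Independent pedigree routes through distinct common ancestors add.
M and N are related in two ways: first cousins through their mothers (r = 1/8) and second cousins through their fathers (r = 1/32).
r = 1/8 + 1/32 = 0.15625.

0.15625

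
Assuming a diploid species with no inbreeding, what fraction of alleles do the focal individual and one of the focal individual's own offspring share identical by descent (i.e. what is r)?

Each parent–offspring link contributes a factor of 1/2, and independent paths through distinct common ancestors add.
One parent–offspring link: r = (1/2)^1 = 1/2.

0.5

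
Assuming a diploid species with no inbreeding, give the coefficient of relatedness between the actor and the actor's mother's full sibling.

Each parent–offspring link contributes a factor of 1/2, and independent paths through distinct common ancestors add.
Full aunt/uncle↔niece/nephew: two paths of length 3 through the shared grandparent pair: r = 2·(1/2)^3 = 1/4.

0.25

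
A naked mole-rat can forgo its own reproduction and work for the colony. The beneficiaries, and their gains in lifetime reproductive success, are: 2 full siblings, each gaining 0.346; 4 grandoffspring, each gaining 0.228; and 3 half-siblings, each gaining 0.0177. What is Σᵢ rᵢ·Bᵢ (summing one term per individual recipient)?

0.587275

r to a full sibling = 0.5 (full sibs share both parents — two paths of length 2: r = 2·(1/2)^2 = 1/2).
r to a grandoffspring = 1/4 (two parent–offspring links: r = (1/2)^2 = 1/4).
r to a half-sibling = 1/4 (half-sibs share one parent — one path of length 2: r = (1/2)^2 = 1/4).
Summing one r·B term per recipient: 2·0.5·0.346 + 4·0.25·0.228 + 3·0.25·0.0177 = 0.587275.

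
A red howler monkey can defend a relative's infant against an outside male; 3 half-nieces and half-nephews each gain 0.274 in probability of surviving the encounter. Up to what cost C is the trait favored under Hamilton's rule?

0.10275

r to a half-niece or half-nephew = 0.125 (half-aunt/uncle↔niece/nephew: one path of length 3: r = (1/2)^3 = 1/8).
Hamilton's rule: n·r·B > C, so the trait is favored while C < n·r·B = 3·0.125·0.274 = 0.10275.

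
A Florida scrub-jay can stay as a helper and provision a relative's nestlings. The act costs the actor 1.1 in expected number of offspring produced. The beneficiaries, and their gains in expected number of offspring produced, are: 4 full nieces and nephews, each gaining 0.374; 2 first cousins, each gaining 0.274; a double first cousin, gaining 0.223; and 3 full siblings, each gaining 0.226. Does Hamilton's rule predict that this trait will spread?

No

Hamilton's rule: the trait is favored when the sum of r·B over every recipient exceeds the actor's cost C.
r to a full niece or nephew = 1/4 (full aunt/uncle↔niece/nephew: two paths of length 3 through the shared grandparent pair: r = 2·(1/2)^3 = 1/4).
r to a first cousin = 0.125 (first cousins share one grandparent pair — two paths of length 4: r = 2·(1/2)^4 = 1/8).
r to a double first cousin = 0.25 (double first cousins share both grandparent pairs — four paths of length 4: r = 4·(1/2)^4 = 1/4).
r to a full sibling = 0.5 (full sibs share both parents — two paths of length 2: r = 2·(1/2)^2 = 1/2).
Summing one r·B term per recipient: 4·0.25·0.374 + 2·0.125·0.274 + 1·0.25·0.223 + 3·0.5·0.226 = 0.83725.
0.83725 < 1.1: the indirect benefit is less than the cost.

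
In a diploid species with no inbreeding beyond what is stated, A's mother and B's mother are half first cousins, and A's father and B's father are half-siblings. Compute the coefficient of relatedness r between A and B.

0.078125

Relatedness sums over independent paths through distinct common ancestors.
A and B are related in two ways: half second cousins through their mothers (r = 1/64) and half first cousins through their fathers (r = 1/16).
r = 1/64 + 1/16 = 5/64 = 0.078125.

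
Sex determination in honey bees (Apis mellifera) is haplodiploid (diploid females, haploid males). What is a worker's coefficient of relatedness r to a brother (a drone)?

Her haploid brother carries none of their father's genes and a random half of their mother's genome; that half matches the maternal half of her own genome with probability 1/2: r = 1/2 · 1/2 = 1/4.

0.25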